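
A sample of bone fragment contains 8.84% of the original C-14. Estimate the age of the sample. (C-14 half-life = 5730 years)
Age = t½ × log₂(1/ratio) = 20050 years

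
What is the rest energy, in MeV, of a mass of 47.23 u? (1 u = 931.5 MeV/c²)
E = mc² = 43990 MeV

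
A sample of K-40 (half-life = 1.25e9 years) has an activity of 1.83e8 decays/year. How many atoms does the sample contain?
N = A/λ = 3.3e17 atoms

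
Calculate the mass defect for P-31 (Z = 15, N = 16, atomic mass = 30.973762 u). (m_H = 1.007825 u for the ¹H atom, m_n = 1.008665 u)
Δm = Z·m_H + N·m_n − M = 0.2823 u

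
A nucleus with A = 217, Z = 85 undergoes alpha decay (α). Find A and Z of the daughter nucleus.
Daughter: A = 213, Z = 83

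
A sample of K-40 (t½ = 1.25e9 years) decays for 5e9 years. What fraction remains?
N/N₀ = (1/2)^(t/t½) = 0.0625 = 6.25%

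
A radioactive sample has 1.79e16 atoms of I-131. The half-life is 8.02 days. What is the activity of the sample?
A = λN = 1.547e15 decays/day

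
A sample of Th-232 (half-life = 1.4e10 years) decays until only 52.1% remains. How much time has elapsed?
t = t½ × log₂(N₀/N) = 1.317e10 years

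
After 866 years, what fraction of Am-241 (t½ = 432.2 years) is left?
N/N₀ = (1/2)^(t/t½) = 0.2494 = 24.9%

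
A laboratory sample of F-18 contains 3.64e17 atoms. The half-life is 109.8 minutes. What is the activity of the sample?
A = λN = 2.298e15 decays/minute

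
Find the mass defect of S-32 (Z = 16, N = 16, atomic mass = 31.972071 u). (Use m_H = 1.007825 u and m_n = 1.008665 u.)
Δm = Z·m_H + N·m_n − M = 0.2918 u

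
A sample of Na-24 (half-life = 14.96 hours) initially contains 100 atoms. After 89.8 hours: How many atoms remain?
N = N₀(1/2)^(t/t½) = 1.56 atoms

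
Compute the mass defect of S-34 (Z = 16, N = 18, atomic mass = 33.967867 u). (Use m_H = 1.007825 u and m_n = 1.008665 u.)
Δm = Z·m_H + N·m_n − M = 0.3133 u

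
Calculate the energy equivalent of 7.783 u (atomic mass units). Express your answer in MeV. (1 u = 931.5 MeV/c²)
E = mc² = 7250 MeV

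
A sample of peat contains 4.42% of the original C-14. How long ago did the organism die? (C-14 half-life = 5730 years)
Age = t½ × log₂(1/ratio) = 25780 years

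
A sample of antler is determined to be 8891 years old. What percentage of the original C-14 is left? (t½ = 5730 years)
N/N₀ = (1/2)^(t/t½) = 0.3411 = 34.1%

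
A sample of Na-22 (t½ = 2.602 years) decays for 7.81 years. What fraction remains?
N/N₀ = (1/2)^(t/t½) = 0.1249 = 12.5%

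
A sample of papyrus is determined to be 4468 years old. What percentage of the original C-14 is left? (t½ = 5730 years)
N/N₀ = (1/2)^(t/t½) = 0.5825 = 58.2%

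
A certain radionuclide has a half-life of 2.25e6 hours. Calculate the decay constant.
λ = ln(2)/t½ = 3.081e-7 hour⁻¹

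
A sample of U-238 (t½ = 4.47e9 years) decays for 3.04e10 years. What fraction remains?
N/N₀ = (1/2)^(t/t½) = 0.008969 = 0.897%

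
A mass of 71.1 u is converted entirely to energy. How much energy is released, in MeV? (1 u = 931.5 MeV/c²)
E = mc² = 66230 MeV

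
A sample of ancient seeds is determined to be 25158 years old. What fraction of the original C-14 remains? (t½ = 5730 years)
N/N₀ = (1/2)^(t/t½) = 0.04768 = 4.77%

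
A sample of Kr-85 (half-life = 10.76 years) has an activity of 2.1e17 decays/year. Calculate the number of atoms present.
N = A/λ = 3.26e18 atoms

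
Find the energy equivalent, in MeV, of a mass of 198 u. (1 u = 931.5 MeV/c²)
E = mc² = 1.844e5 MeV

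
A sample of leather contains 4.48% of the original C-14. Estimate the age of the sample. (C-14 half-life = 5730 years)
Age = t½ × log₂(1/ratio) = 25670 years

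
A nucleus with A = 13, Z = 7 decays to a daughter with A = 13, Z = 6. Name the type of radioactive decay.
ΔA = 0, ΔZ = -1 ⇒ beta-plus decay (β⁺) or electron capture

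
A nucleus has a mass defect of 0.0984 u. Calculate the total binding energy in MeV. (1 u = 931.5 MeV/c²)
B.E. = Δm × 931.5 = 91.66 MeV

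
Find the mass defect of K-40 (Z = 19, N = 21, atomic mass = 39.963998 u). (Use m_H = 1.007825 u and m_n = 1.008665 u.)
Δm = Z·m_H + N·m_n − M = 0.3666 u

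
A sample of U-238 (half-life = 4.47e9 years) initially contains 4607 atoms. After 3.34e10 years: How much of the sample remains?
N = N₀(1/2)^(t/t½) = 25.95 atoms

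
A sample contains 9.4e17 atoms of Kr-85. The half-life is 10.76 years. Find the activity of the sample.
A = λN = 6.055e16 decays/year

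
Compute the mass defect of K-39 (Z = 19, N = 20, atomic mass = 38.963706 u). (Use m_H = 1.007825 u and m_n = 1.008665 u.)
Δm = Z·m_H + N·m_n − M = 0.3583 u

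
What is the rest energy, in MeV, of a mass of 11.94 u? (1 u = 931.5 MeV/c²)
E = mc² = 11120 MeV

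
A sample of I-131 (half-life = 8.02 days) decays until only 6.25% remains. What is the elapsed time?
t = t½ × log₂(N₀/N) = 32.08 days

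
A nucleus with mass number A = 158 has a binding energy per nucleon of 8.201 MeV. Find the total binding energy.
B.E. = 8.201 × 158 = 1296 MeV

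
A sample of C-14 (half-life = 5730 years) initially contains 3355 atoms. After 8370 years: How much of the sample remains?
N = N₀(1/2)^(t/t½) = 1219 atoms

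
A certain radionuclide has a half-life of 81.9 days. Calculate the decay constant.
λ = ln(2)/t½ = 0.008463 day⁻¹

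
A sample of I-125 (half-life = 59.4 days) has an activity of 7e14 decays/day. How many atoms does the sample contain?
N = A/λ = 5.999e16 atoms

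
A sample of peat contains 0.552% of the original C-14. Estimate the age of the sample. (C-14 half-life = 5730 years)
Age = t½ × log₂(1/ratio) = 42980 years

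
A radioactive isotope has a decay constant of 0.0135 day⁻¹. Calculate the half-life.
t½ = ln(2)/λ = 51.34 days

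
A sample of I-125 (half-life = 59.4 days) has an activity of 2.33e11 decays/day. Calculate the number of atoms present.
N = A/λ = 1.997e13 atoms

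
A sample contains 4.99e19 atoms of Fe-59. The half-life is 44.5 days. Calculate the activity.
A = λN = 7.773e17 decays/day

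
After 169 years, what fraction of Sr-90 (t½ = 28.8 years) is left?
N/N₀ = (1/2)^(t/t½) = 0.01712 = 1.71%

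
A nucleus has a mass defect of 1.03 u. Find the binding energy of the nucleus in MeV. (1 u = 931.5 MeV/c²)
B.E. = Δm × 931.5 = 959.4 MeV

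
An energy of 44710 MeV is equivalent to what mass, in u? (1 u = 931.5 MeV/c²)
m = E/c² = 48 u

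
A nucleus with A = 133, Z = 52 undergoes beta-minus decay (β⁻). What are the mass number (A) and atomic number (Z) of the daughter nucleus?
Daughter: A = 133, Z = 53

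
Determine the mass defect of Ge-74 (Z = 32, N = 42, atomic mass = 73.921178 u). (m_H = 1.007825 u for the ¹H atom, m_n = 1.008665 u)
Δm = Z·m_H + N·m_n − M = 0.6932 u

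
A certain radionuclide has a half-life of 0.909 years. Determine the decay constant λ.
λ = ln(2)/t½ = 0.7625 year⁻¹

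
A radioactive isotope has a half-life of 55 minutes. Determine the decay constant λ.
λ = ln(2)/t½ = 0.0126 minute⁻¹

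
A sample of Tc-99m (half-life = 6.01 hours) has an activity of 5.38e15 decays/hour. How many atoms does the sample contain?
N = A/λ = 4.665e16 atoms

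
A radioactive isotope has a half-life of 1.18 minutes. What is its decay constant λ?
λ = ln(2)/t½ = 0.5874 minute⁻¹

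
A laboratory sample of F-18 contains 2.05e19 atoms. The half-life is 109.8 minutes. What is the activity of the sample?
A = λN = 1.294e17 decays/minute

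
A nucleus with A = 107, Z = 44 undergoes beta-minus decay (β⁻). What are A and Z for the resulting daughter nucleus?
Daughter: A = 107, Z = 45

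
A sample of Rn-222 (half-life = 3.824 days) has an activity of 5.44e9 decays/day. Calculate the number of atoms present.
N = A/λ = 3.001e10 atoms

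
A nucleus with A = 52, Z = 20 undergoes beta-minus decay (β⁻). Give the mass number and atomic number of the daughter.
Daughter: A = 52, Z = 21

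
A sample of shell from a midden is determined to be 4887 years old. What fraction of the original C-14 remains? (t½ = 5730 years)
N/N₀ = (1/2)^(t/t½) = 0.5537 = 55.4%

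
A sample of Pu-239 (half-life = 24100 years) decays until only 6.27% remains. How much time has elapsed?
t = t½ × log₂(N₀/N) = 96290 years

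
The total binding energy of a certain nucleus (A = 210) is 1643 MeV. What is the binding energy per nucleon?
B.E./A = 1643/210 = 7.824 MeV/nucleon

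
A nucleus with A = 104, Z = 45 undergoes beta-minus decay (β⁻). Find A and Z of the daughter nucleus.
Daughter: A = 104, Z = 46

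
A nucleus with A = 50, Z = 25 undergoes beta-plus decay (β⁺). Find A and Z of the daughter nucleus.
Daughter: A = 50, Z = 24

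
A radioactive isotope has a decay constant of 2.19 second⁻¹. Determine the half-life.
t½ = ln(2)/λ = 0.3165 seconds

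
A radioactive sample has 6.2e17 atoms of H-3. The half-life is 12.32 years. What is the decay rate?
A = λN = 3.488e16 decays/year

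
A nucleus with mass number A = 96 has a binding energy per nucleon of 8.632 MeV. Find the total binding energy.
B.E. = 8.632 × 96 = 828.7 MeV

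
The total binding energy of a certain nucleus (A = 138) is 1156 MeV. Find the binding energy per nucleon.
B.E./A = 1156/138 = 8.377 MeV/nucleon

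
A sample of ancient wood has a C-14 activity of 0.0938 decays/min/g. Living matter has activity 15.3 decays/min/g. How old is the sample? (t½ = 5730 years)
Age = t½ × log₂(A₀/A) = 42110 years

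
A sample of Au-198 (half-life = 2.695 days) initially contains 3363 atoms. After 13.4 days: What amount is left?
N = N₀(1/2)^(t/t½) = 107.1 atoms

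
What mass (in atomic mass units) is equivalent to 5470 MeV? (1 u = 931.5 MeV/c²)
m = E/c² = 5.872 u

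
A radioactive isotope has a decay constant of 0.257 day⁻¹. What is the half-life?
t½ = ln(2)/λ = 2.697 days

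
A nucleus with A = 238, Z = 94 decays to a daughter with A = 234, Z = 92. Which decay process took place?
ΔA = -4, ΔZ = -2 ⇒ alpha decay (α)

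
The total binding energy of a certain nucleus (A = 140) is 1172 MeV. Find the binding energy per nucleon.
B.E./A = 1172/140 = 8.371 MeV/nucleon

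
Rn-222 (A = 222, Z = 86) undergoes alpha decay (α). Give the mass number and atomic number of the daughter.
Daughter: A = 218, Z = 84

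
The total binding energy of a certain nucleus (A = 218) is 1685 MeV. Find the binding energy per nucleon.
B.E./A = 1685/218 = 7.729 MeV/nucleon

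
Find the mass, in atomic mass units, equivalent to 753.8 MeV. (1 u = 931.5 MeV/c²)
m = E/c² = 0.8092 u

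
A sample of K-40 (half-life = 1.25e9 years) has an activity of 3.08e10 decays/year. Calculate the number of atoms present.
N = A/λ = 5.554e19 atoms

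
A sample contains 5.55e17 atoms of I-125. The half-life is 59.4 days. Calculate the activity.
A = λN = 6.476e15 decays/day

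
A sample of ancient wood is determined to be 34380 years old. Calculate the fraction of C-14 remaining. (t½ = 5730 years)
N/N₀ = (1/2)^(t/t½) = 0.01562 = 1.56%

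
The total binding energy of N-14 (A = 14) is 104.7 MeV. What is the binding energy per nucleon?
B.E./A = 104.7/14 = 7.479 MeV/nucleon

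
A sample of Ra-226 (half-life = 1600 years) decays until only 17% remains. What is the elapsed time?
t = t½ × log₂(N₀/N) = 4090 years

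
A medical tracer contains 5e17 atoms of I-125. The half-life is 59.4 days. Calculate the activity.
A = λN = 5.835e15 decays/day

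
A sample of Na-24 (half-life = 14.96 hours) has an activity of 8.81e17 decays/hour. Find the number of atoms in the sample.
N = A/λ = 1.901e19 atoms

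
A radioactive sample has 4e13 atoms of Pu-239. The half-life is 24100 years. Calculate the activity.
A = λN = 1.15e9 decays/year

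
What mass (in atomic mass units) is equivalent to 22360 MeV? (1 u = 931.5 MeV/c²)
m = E/c² = 24 u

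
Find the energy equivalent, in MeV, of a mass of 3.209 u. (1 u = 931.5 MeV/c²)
E = mc² = 2989 MeV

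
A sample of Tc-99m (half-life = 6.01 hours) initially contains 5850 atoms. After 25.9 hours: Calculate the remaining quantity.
N = N₀(1/2)^(t/t½) = 295 atoms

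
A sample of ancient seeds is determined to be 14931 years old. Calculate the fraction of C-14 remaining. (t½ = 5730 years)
N/N₀ = (1/2)^(t/t½) = 0.1643 = 16.4%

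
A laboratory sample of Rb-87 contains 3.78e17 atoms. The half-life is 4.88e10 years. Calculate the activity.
A = λN = 5.369e6 decays/year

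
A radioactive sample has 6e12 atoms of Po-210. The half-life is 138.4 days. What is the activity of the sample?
A = λN = 3.005e10 decays/day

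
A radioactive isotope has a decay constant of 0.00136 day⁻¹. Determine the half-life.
t½ = ln(2)/λ = 509.7 days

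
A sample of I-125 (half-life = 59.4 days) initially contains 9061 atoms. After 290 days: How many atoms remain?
N = N₀(1/2)^(t/t½) = 307.3 atoms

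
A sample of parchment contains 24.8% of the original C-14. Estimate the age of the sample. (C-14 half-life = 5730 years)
Age = t½ × log₂(1/ratio) = 11530 years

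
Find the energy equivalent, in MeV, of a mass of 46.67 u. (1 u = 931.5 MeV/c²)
E = mc² = 43470 MeV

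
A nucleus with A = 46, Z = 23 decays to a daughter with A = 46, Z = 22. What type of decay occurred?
ΔA = 0, ΔZ = -1 ⇒ beta-plus decay (β⁺) or electron capture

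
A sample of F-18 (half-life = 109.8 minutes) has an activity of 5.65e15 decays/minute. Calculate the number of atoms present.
N = A/λ = 8.95e17 atoms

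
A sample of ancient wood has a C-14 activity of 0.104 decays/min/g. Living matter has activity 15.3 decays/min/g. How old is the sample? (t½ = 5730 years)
Age = t½ × log₂(A₀/A) = 41260 years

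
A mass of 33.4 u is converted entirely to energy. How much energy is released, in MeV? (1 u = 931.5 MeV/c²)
E = mc² = 31110 MeV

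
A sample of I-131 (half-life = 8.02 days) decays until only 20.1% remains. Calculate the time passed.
t = t½ × log₂(N₀/N) = 18.56 days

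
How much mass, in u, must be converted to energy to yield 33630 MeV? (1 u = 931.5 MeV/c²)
m = E/c² = 36.1 u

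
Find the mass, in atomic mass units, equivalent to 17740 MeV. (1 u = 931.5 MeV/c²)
m = E/c² = 19.04 u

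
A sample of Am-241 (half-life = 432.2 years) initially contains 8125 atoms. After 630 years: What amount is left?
N = N₀(1/2)^(t/t½) = 2958 atoms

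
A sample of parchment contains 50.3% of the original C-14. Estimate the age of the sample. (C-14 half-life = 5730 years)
Age = t½ × log₂(1/ratio) = 5681 years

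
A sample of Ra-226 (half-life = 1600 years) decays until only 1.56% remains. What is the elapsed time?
t = t½ × log₂(N₀/N) = 9604 years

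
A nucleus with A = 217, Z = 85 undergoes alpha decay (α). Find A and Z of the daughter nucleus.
Daughter: A = 213, Z = 83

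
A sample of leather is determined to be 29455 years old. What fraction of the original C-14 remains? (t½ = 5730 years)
N/N₀ = (1/2)^(t/t½) = 0.02835 = 2.84%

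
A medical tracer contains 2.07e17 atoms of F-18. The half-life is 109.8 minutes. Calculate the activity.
A = λN = 1.307e15 decays/minute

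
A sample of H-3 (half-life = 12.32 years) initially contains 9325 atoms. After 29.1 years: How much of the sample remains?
N = N₀(1/2)^(t/t½) = 1814 atoms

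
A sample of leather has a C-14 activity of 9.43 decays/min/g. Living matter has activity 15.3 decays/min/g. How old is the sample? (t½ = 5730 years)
Age = t½ × log₂(A₀/A) = 4001 years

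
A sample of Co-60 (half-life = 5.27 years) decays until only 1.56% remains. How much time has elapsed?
t = t½ × log₂(N₀/N) = 31.63 years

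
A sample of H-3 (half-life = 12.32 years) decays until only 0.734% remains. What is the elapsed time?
t = t½ × log₂(N₀/N) = 87.35 years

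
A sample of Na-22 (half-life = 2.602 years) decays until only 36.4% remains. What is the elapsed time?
t = t½ × log₂(N₀/N) = 3.794 years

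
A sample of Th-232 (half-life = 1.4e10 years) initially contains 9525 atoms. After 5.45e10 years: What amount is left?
N = N₀(1/2)^(t/t½) = 641.2 atoms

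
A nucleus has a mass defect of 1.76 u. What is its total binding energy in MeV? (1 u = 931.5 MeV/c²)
B.E. = Δm × 931.5 = 1639 MeV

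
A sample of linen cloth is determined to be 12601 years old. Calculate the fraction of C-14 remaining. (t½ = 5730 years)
N/N₀ = (1/2)^(t/t½) = 0.2178 = 21.8%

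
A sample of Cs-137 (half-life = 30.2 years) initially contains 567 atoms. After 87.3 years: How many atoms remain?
N = N₀(1/2)^(t/t½) = 76.45 atoms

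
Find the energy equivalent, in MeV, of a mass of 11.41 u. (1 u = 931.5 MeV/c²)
E = mc² = 10630 MeV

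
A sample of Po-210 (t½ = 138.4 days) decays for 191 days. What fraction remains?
N/N₀ = (1/2)^(t/t½) = 0.3842 = 38.4%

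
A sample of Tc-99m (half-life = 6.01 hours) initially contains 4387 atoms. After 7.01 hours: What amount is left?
N = N₀(1/2)^(t/t½) = 1955 atoms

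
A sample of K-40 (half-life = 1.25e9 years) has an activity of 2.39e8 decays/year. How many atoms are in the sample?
N = A/λ = 4.31e17 atoms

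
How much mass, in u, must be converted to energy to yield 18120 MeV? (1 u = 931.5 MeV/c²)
m = E/c² = 19.45 u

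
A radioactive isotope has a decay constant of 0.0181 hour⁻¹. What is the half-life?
t½ = ln(2)/λ = 38.3 hours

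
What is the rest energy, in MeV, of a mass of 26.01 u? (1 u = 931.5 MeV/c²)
E = mc² = 24230 MeV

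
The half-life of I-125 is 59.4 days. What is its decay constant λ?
λ = ln(2)/t½ = 0.01167 day⁻¹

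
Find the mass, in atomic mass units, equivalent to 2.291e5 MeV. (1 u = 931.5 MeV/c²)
m = E/c² = 245.9 u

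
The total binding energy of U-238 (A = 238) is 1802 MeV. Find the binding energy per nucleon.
B.E./A = 1802/238 = 7.571 MeV/nucleon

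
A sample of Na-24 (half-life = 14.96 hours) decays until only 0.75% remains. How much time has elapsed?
t = t½ × log₂(N₀/N) = 105.6 hours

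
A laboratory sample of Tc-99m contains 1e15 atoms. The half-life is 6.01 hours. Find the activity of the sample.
A = λN = 1.153e14 decays/hour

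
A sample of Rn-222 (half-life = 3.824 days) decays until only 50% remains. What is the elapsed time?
t = t½ × log₂(N₀/N) = 3.824 days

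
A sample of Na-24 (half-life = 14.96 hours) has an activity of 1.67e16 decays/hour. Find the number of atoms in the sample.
N = A/λ = 3.604e17 atoms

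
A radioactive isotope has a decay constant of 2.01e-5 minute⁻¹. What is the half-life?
t½ = ln(2)/λ = 34480 minutes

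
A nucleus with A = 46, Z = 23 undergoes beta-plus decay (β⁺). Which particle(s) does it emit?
β⁺: positron (e⁺) + neutrino (νₑ)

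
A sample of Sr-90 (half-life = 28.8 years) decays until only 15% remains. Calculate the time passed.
t = t½ × log₂(N₀/N) = 78.82 years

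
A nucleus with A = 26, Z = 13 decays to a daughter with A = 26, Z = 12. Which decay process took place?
ΔA = 0, ΔZ = -1 ⇒ beta-plus decay (β⁺) or electron capture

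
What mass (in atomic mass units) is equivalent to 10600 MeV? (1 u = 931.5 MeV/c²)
m = E/c² = 11.38 u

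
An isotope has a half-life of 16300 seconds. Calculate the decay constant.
λ = ln(2)/t½ = 4.252e-5 second⁻¹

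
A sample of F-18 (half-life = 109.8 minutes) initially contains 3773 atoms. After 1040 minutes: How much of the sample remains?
N = N₀(1/2)^(t/t½) = 5.314 atoms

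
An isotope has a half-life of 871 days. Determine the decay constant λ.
λ = ln(2)/t½ = 7.958e-4 day⁻¹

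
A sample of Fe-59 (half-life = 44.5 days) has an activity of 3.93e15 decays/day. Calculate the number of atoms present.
N = A/λ = 2.523e17 atoms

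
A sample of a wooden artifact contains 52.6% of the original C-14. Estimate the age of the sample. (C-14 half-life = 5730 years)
Age = t½ × log₂(1/ratio) = 5311 years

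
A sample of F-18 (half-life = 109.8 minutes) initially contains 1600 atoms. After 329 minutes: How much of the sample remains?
N = N₀(1/2)^(t/t½) = 200.5 atoms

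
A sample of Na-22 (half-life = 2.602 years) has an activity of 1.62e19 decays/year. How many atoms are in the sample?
N = A/λ = 6.081e19 atoms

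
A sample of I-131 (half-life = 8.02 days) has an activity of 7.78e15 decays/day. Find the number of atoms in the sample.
N = A/λ = 9.002e16 atoms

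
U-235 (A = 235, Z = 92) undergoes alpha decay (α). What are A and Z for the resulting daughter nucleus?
Daughter: A = 231, Z = 90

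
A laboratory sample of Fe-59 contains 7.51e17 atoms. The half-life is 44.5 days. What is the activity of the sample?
A = λN = 1.17e16 decays/day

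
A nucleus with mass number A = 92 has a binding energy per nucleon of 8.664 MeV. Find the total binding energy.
B.E. = 8.664 × 92 = 797.1 MeV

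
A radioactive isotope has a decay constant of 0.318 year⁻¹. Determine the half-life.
t½ = ln(2)/λ = 2.18 years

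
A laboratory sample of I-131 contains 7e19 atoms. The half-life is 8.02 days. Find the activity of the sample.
A = λN = 6.05e18 decays/day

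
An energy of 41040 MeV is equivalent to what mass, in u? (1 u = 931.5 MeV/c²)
m = E/c² = 44.06 u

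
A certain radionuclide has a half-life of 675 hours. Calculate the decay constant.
λ = ln(2)/t½ = 0.001027 hour⁻¹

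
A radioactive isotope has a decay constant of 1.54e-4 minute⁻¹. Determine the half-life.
t½ = ln(2)/λ = 4501 minutes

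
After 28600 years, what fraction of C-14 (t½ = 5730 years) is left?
N/N₀ = (1/2)^(t/t½) = 0.03144 = 3.14%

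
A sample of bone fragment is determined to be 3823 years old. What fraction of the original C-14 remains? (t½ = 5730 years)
N/N₀ = (1/2)^(t/t½) = 0.6297 = 63%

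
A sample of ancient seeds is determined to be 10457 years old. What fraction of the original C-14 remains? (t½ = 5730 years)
N/N₀ = (1/2)^(t/t½) = 0.2822 = 28.2%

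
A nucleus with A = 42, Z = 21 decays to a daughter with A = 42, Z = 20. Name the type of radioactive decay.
ΔA = 0, ΔZ = -1 ⇒ beta-plus decay (β⁺) or electron capture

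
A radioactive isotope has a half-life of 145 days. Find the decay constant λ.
λ = ln(2)/t½ = 0.00478 day⁻¹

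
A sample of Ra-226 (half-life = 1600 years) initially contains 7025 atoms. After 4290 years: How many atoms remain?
N = N₀(1/2)^(t/t½) = 1095 atoms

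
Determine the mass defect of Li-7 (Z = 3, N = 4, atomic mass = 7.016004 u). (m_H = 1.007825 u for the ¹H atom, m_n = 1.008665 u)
Δm = Z·m_H + N·m_n − M = 0.04213 u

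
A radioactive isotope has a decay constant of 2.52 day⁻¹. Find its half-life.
t½ = ln(2)/λ = 0.2751 days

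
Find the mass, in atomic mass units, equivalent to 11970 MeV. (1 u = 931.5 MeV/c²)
m = E/c² = 12.85 u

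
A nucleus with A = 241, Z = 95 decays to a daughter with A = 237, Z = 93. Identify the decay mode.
ΔA = -4, ΔZ = -2 ⇒ alpha decay (α)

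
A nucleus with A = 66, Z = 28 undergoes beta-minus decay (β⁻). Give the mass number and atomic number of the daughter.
Daughter: A = 66, Z = 29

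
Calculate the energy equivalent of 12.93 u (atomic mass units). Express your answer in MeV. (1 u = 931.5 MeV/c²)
E = mc² = 12040 MeV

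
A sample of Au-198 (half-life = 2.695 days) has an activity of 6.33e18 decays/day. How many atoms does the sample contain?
N = A/λ = 2.461e19 atoms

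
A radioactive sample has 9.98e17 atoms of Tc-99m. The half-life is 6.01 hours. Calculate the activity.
A = λN = 1.151e17 decays/hour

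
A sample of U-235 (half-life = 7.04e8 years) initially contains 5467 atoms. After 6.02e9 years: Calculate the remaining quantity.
N = N₀(1/2)^(t/t½) = 14.57 atoms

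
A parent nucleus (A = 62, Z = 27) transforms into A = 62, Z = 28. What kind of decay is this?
ΔA = 0, ΔZ = +1 ⇒ beta-minus decay (β⁻)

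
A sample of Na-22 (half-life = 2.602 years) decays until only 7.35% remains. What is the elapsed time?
t = t½ × log₂(N₀/N) = 9.799 years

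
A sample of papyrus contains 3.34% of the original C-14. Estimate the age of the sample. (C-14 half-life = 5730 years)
Age = t½ × log₂(1/ratio) = 28100 years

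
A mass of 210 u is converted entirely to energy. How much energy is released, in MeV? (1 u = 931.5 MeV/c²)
E = mc² = 1.956e5 MeV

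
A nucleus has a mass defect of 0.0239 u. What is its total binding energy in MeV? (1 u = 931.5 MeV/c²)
B.E. = Δm × 931.5 = 22.26 MeV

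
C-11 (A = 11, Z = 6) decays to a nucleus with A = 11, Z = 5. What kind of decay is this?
ΔA = 0, ΔZ = -1 ⇒ beta-plus decay (β⁺) or electron capture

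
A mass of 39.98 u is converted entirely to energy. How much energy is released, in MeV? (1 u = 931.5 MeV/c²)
E = mc² = 37240 MeV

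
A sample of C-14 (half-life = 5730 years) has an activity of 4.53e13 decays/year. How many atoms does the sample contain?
N = A/λ = 3.745e17 atoms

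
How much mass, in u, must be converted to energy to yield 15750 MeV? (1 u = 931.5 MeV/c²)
m = E/c² = 16.91 u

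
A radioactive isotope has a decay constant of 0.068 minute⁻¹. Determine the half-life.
t½ = ln(2)/λ = 10.19 minutes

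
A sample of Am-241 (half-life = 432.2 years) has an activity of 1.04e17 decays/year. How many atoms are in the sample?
N = A/λ = 6.485e19 atoms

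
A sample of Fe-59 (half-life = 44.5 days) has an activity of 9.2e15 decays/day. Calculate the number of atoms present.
N = A/λ = 5.906e17 atoms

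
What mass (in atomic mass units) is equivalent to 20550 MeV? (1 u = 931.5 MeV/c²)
m = E/c² = 22.06 u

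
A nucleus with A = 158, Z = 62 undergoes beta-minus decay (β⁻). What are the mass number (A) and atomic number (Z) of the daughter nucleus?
Daughter: A = 158, Z = 63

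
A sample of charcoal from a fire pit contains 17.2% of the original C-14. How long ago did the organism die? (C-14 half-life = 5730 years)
Age = t½ × log₂(1/ratio) = 14550 years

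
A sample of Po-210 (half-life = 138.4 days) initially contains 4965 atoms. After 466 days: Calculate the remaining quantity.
N = N₀(1/2)^(t/t½) = 481.2 atoms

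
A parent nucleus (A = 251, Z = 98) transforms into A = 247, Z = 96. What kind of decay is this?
ΔA = -4, ΔZ = -2 ⇒ alpha decay (α)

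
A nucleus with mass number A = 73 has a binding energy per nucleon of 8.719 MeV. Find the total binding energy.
B.E. = 8.719 × 73 = 636.5 MeV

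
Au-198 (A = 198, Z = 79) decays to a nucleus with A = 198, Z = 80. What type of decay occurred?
ΔA = 0, ΔZ = +1 ⇒ beta-minus decay (β⁻)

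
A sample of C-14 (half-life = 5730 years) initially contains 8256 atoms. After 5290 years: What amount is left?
N = N₀(1/2)^(t/t½) = 4354 atoms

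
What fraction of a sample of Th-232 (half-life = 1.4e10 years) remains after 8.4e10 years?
N/N₀ = (1/2)^(t/t½) = 0.01562 = 1.56%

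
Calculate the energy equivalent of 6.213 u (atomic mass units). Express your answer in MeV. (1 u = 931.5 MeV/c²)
E = mc² = 5787 MeV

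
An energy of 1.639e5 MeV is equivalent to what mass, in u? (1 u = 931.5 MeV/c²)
m = E/c² = 176 u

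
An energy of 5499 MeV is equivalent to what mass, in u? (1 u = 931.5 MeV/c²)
m = E/c² = 5.903 u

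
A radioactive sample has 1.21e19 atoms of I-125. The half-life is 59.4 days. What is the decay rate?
A = λN = 1.412e17 decays/day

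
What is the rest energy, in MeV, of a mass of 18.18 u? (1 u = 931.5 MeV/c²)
E = mc² = 16930 MeV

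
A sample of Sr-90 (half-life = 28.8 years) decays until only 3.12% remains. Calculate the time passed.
t = t½ × log₂(N₀/N) = 144.1 years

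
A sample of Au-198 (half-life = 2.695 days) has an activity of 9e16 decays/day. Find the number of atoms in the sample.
N = A/λ = 3.499e17 atoms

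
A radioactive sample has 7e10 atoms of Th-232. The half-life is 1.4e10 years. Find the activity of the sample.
A = λN = 3.466 decays/year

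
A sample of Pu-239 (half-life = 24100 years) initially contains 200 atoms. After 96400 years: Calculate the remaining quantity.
N = N₀(1/2)^(t/t½) = 12.5 atoms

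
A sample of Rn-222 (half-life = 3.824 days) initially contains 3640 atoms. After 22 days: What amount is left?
N = N₀(1/2)^(t/t½) = 67.49 atoms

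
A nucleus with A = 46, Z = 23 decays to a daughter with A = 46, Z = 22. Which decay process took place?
ΔA = 0, ΔZ = -1 ⇒ beta-plus decay (β⁺) or electron capture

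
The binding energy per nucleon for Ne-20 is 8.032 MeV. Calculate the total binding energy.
B.E. = 8.032 × 20 = 160.6 MeV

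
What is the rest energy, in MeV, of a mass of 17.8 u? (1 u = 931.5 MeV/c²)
E = mc² = 16580 MeV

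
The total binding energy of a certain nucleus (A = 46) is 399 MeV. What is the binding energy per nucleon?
B.E./A = 399/46 = 8.674 MeV/nucleon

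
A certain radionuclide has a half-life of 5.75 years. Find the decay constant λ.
λ = ln(2)/t½ = 0.1205 year⁻¹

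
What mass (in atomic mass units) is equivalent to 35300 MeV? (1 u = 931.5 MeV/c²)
m = E/c² = 37.9 u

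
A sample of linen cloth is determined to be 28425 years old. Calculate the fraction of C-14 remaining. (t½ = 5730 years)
N/N₀ = (1/2)^(t/t½) = 0.03211 = 3.21%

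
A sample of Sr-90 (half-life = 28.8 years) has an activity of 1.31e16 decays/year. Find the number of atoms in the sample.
N = A/λ = 5.443e17 atoms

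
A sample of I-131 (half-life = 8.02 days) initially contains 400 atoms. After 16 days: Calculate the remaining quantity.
N = N₀(1/2)^(t/t½) = 100.3 atoms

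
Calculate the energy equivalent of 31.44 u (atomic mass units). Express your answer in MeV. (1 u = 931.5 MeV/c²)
E = mc² = 29290 MeV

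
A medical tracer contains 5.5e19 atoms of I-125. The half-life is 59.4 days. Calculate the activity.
A = λN = 6.418e17 decays/day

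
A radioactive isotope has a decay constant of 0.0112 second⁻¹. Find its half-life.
t½ = ln(2)/λ = 61.89 seconds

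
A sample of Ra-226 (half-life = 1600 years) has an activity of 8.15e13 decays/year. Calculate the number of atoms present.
N = A/λ = 1.881e17 atoms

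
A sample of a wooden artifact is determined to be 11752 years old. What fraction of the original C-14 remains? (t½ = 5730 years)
N/N₀ = (1/2)^(t/t½) = 0.2413 = 24.1%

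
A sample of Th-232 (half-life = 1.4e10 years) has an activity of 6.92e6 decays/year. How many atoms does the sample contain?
N = A/λ = 1.398e17 atoms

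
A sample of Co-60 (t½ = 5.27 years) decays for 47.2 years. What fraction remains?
N/N₀ = (1/2)^(t/t½) = 0.002013 = 0.201%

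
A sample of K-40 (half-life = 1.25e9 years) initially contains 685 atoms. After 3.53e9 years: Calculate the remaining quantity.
N = N₀(1/2)^(t/t½) = 96.73 atoms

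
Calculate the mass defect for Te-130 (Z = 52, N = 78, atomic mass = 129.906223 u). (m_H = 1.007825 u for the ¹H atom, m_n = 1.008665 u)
Δm = Z·m_H + N·m_n − M = 1.177 u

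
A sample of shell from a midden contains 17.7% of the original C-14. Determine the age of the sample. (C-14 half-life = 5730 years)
Age = t½ × log₂(1/ratio) = 14310 years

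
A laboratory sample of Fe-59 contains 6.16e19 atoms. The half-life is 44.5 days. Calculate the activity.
A = λN = 9.595e17 decays/day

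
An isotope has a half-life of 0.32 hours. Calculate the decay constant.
λ = ln(2)/t½ = 2.166 hour⁻¹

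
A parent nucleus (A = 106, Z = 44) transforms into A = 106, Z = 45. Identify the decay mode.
ΔA = 0, ΔZ = +1 ⇒ beta-minus decay (β⁻)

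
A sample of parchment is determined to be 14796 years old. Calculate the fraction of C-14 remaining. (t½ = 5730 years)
N/N₀ = (1/2)^(t/t½) = 0.167 = 16.7%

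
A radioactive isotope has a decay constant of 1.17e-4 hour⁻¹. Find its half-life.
t½ = ln(2)/λ = 5924 hours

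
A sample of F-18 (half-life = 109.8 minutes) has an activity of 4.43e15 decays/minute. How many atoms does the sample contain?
N = A/λ = 7.017e17 atoms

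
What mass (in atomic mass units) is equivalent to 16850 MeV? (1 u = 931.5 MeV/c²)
m = E/c² = 18.09 u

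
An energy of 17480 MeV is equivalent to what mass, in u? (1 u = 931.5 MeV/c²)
m = E/c² = 18.77 u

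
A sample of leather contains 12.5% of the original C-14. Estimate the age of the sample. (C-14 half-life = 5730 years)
Age = t½ × log₂(1/ratio) = 17190 years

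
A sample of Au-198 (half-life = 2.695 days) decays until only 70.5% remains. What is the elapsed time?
t = t½ × log₂(N₀/N) = 1.359 days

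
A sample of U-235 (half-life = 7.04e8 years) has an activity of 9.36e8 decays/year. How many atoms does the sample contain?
N = A/λ = 9.507e17 atoms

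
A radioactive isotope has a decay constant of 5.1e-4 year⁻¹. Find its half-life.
t½ = ln(2)/λ = 1359 years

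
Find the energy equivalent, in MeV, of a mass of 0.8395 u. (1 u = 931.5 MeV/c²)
E = mc² = 782 MeV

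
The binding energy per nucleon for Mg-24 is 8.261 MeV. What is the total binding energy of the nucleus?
B.E. = 8.261 × 24 = 198.3 MeV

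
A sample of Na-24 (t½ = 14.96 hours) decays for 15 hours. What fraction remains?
N/N₀ = (1/2)^(t/t½) = 0.4991 = 49.9%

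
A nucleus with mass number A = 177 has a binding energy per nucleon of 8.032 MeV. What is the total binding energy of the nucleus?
B.E. = 8.032 × 177 = 1422 MeV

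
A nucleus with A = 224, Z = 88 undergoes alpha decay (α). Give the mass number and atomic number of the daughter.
Daughter: A = 220, Z = 86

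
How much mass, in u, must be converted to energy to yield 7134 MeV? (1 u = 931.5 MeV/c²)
m = E/c² = 7.659 u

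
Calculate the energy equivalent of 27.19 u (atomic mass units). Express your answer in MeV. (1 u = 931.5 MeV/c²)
E = mc² = 25330 MeV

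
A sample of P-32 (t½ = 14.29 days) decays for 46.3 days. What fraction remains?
N/N₀ = (1/2)^(t/t½) = 0.1058 = 10.6%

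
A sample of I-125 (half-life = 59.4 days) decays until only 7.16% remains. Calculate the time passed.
t = t½ × log₂(N₀/N) = 226 days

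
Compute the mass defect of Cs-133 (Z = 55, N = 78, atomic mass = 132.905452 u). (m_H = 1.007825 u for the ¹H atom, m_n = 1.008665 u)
Δm = Z·m_H + N·m_n − M = 1.201 u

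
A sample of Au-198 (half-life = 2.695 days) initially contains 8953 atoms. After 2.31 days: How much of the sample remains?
N = N₀(1/2)^(t/t½) = 4942 atoms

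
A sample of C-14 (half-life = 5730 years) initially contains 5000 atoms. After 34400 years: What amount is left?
N = N₀(1/2)^(t/t½) = 77.94 atoms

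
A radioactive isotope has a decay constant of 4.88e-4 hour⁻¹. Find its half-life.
t½ = ln(2)/λ = 1420 hours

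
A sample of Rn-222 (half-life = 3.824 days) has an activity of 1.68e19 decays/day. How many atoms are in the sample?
N = A/λ = 9.268e19 atoms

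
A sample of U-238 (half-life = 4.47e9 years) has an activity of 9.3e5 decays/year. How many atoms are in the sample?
N = A/λ = 5.997e15 atoms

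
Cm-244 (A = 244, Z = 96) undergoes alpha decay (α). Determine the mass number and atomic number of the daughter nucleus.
Daughter: A = 240, Z = 94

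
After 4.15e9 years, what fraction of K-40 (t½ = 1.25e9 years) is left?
N/N₀ = (1/2)^(t/t½) = 0.1001 = 10%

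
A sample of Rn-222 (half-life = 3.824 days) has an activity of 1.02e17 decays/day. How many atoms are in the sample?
N = A/λ = 5.627e17 atoms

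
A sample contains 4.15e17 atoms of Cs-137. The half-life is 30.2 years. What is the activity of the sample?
A = λN = 9.525e15 decays/year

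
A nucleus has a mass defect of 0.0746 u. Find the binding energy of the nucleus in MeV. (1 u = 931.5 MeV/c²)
B.E. = Δm × 931.5 = 69.49 MeV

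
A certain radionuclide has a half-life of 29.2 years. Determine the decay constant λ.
λ = ln(2)/t½ = 0.02374 year⁻¹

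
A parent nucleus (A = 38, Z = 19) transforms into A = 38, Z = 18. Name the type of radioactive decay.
ΔA = 0, ΔZ = -1 ⇒ beta-plus decay (β⁺) or electron capture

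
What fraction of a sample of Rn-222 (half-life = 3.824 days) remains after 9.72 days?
N/N₀ = (1/2)^(t/t½) = 0.1717 = 17.2%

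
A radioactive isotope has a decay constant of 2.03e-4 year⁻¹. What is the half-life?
t½ = ln(2)/λ = 3415 years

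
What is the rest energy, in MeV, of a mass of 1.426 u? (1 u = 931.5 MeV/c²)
E = mc² = 1328 MeV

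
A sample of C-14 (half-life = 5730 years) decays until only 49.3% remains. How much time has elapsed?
t = t½ × log₂(N₀/N) = 5847 years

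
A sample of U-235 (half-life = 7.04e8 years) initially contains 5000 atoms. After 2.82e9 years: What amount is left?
N = N₀(1/2)^(t/t½) = 311.3 atoms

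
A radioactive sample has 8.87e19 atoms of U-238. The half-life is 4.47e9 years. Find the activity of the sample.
A = λN = 1.375e10 decays/year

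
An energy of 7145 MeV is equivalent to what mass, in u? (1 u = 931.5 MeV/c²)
m = E/c² = 7.67 u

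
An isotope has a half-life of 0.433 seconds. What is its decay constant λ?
λ = ln(2)/t½ = 1.601 second⁻¹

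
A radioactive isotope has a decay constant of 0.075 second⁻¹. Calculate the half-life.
t½ = ln(2)/λ = 9.242 seconds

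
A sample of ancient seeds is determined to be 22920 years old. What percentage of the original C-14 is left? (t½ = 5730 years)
N/N₀ = (1/2)^(t/t½) = 0.0625 = 6.25%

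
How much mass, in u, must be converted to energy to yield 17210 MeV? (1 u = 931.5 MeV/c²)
m = E/c² = 18.48 u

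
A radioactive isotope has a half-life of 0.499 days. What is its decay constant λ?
λ = ln(2)/t½ = 1.389 day⁻¹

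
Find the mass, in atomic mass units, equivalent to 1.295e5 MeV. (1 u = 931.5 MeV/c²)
m = E/c² = 139 u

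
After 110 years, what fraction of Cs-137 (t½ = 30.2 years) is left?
N/N₀ = (1/2)^(t/t½) = 0.08008 = 8.01%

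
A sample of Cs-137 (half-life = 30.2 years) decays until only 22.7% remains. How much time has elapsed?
t = t½ × log₂(N₀/N) = 64.6 years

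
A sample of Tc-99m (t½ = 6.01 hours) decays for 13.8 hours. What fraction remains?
N/N₀ = (1/2)^(t/t½) = 0.2036 = 20.4%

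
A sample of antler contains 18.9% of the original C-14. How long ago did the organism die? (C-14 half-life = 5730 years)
Age = t½ × log₂(1/ratio) = 13770 years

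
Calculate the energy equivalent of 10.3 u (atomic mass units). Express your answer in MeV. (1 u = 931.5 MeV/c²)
E = mc² = 9594 MeV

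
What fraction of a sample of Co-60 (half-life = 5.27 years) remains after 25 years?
N/N₀ = (1/2)^(t/t½) = 0.03732 = 3.73%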